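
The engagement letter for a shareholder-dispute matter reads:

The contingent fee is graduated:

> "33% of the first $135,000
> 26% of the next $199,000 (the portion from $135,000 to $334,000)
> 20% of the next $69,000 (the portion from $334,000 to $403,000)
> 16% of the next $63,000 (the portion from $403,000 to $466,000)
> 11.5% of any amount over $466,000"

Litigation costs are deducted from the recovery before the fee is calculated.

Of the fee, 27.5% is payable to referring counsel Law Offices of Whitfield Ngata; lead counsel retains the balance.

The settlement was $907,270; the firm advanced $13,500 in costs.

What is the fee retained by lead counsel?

Fee base (net of costs): $907,270 − $13,500 = $893,770
First $135,000 at 33% = $44,550.00
Next $199,000 at 26% = $51,740.00
Next $69,000 at 20% = $13,800.00
Next $63,000 at 16% = $10,080.00
Remaining $427,770 at 11.5% = $49,193.55
Fee: $44,550.00 + $51,740.00 + $13,800.00 + $10,080.00 + $49,193.55 = $169,363.55
Referral share: 27.5% of $169,363.55 = $46,574.98; lead counsel retains $169,363.55 − $46,574.98 = $122,788.57.

$122,788.57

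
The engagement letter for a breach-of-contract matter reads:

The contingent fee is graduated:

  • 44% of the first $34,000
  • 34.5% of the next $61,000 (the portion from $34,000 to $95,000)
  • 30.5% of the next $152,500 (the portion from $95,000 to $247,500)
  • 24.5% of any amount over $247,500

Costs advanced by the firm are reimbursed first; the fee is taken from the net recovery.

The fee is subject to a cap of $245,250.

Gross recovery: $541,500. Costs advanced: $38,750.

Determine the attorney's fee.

Fee base (net of costs): $541,500 − $38,750 = $502,750
First $34,000 at 44% = $14,960.00
Next $61,000 at 34.5% = $21,045.00
Next $152,500 at 30.5% = $46,512.50
Remaining $255,250 at 24.5% = $62,536.25
Fee: $14,960.00 + $21,045.00 + $46,512.50 + $62,536.25 = $145,053.75
$145,053.75 is under the $245,250 cap.

$145,053.75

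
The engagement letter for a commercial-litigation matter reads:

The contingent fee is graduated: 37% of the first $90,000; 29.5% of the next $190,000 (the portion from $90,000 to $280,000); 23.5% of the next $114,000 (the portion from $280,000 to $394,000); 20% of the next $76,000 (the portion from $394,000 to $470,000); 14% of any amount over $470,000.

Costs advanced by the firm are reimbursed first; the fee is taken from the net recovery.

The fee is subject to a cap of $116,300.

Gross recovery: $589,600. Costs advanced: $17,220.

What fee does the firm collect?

$116,300.00

Fee base (net of costs): $589,600 − $17,220 = $572,380
First $90,000 at 37% = $33,300.00
Next $190,000 at 29.5% = $56,050.00
Next $114,000 at 23.5% = $26,790.00
Next $76,000 at 20% = $15,200.00
Remaining $102,380 at 14% = $14,333.20
Fee: $33,300.00 + $56,050.00 + $26,790.00 + $15,200.00 + $14,333.20 = $145,673.20
$145,673.20 exceeds the $116,300 cap, so the fee is capped at $116,300.00.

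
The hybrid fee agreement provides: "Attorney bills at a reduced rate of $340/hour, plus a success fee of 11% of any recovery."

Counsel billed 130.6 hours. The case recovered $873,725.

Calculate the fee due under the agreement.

$140,513.75

Hourly: 130.6 × $340 = $44,404.00
Success fee: 11% of $873,725 = $96,109.75
Total: $44,404.00 + $96,109.75 = $140,513.75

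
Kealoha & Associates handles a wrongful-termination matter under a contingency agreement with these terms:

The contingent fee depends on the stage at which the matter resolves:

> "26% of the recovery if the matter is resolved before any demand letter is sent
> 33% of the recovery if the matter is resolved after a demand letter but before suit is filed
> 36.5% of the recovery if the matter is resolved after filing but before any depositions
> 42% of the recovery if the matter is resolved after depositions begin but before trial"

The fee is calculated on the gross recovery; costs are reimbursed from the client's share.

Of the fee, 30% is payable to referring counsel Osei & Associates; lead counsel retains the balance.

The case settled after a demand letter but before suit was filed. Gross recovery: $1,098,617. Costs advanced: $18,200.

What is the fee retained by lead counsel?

Fee base is the gross recovery, $1,098,617; costs are reimbursed separately.
The matter settled after a demand letter but before suit was filed, so the 33% rate applies.
$1,098,617 × 33% = $362,543.61
Referral share: 30% of $362,543.61 = $108,763.08; lead counsel retains $362,543.61 − $108,763.08 = $253,780.53.

$253,780.53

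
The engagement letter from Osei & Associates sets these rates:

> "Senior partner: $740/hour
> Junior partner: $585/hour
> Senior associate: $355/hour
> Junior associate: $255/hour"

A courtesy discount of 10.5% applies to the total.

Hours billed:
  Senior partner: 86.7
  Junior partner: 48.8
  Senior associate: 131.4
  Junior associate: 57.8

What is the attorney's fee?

Senior partner: 86.7 × $740 = $64,158.00
Junior partner: 48.8 × $585 = $28,548.00
Senior associate: 131.4 × $355 = $46,647.00
Junior associate: 57.8 × $255 = $14,739.00
Subtotal: $154,092.00
Less 10.5% discount: −$16,179.66
Total: $154,092.00 − $16,179.66 = $137,912.34

$137,912.34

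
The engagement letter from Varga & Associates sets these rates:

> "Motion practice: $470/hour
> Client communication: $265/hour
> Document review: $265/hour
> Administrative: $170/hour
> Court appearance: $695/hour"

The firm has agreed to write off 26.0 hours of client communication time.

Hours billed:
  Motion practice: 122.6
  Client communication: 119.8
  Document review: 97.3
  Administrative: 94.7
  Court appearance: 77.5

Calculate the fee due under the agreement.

$178,225.00

Motion practice: 122.6 × $470 = $57,622.00
Client communication: 119.8 × $265 = $31,747.00
Document review: 97.3 × $265 = $25,784.50
Administrative: 94.7 × $170 = $16,099.00
Court appearance: 77.5 × $695 = $53,862.50
Subtotal: $185,115.00
Write-off: 26.0 × $265 = $6,890.00
Total: $185,115.00 − $6,890.00 = $178,225.00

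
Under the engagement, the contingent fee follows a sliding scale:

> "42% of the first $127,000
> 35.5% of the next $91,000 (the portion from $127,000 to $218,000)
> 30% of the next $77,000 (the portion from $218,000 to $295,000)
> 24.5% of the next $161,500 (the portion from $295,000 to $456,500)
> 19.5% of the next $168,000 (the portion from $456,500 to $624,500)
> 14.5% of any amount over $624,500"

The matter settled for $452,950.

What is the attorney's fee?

$147,442.75

First $127,000 at 42% = $53,340.00
Next $91,000 at 35.5% = $32,305.00
Next $77,000 at 30% = $23,100.00
Remaining $157,950 at 24.5% = $38,697.75
Fee: $53,340.00 + $32,305.00 + $23,100.00 + $38,697.75 = $147,442.75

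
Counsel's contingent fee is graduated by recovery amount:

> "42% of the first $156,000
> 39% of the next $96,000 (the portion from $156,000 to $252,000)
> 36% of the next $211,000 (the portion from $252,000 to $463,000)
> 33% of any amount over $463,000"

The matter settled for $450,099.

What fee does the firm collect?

First $156,000 at 42% = $65,520.00
Next $96,000 at 39% = $37,440.00
Remaining $198,099 at 36% = $71,315.64
Fee: $65,520.00 + $37,440.00 + $71,315.64 = $174,275.64

$174,275.64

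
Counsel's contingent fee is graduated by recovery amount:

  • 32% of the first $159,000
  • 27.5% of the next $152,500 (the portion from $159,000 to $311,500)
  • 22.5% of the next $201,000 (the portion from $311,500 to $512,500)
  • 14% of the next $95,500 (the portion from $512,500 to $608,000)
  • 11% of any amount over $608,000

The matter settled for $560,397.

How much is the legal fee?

First $159,000 at 32% = $50,880.00
Next $152,500 at 27.5% = $41,937.50
Next $201,000 at 22.5% = $45,225.00
Remaining $47,897 at 14% = $6,705.58
Fee: $50,880.00 + $41,937.50 + $45,225.00 + $6,705.58 = $144,748.08

$144,748.08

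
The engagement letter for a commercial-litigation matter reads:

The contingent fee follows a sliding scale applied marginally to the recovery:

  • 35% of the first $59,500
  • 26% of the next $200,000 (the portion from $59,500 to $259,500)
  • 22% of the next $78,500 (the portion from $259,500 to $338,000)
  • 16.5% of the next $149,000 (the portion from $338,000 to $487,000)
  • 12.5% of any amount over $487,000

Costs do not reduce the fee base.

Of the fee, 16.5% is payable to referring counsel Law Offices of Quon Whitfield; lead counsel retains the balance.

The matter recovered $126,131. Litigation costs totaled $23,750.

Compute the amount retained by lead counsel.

$31,854.47

Fee base is the gross recovery, $126,131; costs are reimbursed separately.
First $59,500 at 35% = $20,825.00
Remaining $66,631 at 26% = $17,324.06
Fee: $20,825.00 + $17,324.06 = $38,149.06
Referral share: 16.5% of $38,149.06 = $6,294.59; lead counsel retains $38,149.06 − $6,294.59 = $31,854.47.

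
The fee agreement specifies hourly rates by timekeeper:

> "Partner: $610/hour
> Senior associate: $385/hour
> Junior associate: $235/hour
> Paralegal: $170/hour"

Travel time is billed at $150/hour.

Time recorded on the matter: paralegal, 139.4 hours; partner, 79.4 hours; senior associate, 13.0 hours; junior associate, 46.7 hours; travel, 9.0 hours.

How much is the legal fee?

$89,461.50

Partner: 79.4 × $610 = $48,434.00
Senior associate: 13.0 × $385 = $5,005.00
Junior associate: 46.7 × $235 = $10,974.50
Paralegal: 139.4 × $170 = $23,698.00
Subtotal: $48,434.00 + $5,005.00 + $10,974.50 + $23,698.00 = $88,111.50
Travel: 9.0 × $150 = $1,350.00
Total: $88,111.50 + $1,350.00 = $89,461.50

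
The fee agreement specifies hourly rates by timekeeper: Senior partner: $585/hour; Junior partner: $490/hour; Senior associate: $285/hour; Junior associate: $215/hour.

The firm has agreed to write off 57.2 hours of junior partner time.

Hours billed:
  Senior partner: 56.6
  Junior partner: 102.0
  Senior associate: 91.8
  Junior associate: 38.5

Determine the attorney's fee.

$89,503.50

Senior partner: 56.6 × $585 = $33,111.00
Junior partner: 102.0 × $490 = $49,980.00
Senior associate: 91.8 × $285 = $26,163.00
Junior associate: 38.5 × $215 = $8,277.50
Subtotal: $117,531.50
Write-off: 57.2 × $490 = $28,028.00
Total: $117,531.50 − $28,028.00 = $89,503.50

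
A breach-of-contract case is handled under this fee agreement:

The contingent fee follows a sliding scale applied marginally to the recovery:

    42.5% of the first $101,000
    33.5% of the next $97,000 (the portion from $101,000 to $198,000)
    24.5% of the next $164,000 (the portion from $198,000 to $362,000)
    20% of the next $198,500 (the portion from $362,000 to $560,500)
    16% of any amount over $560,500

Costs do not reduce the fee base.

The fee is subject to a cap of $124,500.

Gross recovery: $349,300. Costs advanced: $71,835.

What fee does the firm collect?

Fee base is the gross recovery, $349,300; costs are reimbursed separately.
First $101,000 at 42.5% = $42,925.00
Next $97,000 at 33.5% = $32,495.00
Remaining $151,300 at 24.5% = $37,068.50
Fee: $42,925.00 + $32,495.00 + $37,068.50 = $112,488.50
$112,488.50 is under the $124,500 cap.

$112,488.50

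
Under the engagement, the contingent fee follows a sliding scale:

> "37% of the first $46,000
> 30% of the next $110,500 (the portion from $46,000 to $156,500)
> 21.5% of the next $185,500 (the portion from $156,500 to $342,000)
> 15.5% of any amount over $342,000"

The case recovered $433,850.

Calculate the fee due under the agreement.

$104,289.25

First $46,000 at 37% = $17,020.00
Next $110,500 at 30% = $33,150.00
Next $185,500 at 21.5% = $39,882.50
Remaining $91,850 at 15.5% = $14,236.75
Fee: $17,020.00 + $33,150.00 + $39,882.50 + $14,236.75 = $104,289.25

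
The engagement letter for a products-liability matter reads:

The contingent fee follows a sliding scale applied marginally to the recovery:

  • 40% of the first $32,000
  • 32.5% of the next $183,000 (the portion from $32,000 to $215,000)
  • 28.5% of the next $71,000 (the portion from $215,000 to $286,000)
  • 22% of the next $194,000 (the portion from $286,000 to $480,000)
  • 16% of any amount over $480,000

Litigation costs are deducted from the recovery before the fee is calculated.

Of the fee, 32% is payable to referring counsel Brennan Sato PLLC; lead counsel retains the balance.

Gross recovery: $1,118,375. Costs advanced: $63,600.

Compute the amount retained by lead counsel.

Fee base (net of costs): $1,118,375 − $63,600 = $1,054,775
First $32,000 at 40% = $12,800.00
Next $183,000 at 32.5% = $59,475.00
Next $71,000 at 28.5% = $20,235.00
Next $194,000 at 22% = $42,680.00
Remaining $574,775 at 16% = $91,964.00
Fee: $12,800.00 + $59,475.00 + $20,235.00 + $42,680.00 + $91,964.00 = $227,154.00
Referral share: 32% of $227,154.00 = $72,689.28; lead counsel retains $227,154.00 − $72,689.28 = $154,464.72.

$154,464.72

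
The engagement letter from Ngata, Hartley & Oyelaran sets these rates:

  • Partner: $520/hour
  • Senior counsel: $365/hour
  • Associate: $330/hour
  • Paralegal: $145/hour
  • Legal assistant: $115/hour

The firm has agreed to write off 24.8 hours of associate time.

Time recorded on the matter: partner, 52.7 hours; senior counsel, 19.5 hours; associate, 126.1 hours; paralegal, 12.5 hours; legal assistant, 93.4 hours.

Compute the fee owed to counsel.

Partner: 52.7 × $520 = $27,404.00
Senior counsel: 19.5 × $365 = $7,117.50
Associate: 126.1 × $330 = $41,613.00
Paralegal: 12.5 × $145 = $1,812.50
Legal assistant: 93.4 × $115 = $10,741.00
Subtotal: $88,688.00
Write-off: 24.8 × $330 = $8,184.00
Total: $88,688.00 − $8,184.00 = $80,504.00

$80,504.00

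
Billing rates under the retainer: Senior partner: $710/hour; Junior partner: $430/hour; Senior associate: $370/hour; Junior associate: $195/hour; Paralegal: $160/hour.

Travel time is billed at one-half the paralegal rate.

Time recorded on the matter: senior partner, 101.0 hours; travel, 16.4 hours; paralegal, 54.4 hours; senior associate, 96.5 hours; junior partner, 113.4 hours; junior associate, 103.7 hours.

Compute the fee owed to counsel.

$186,414.50

Senior partner: 101.0 × $710 = $71,710.00
Junior partner: 113.4 × $430 = $48,762.00
Senior associate: 96.5 × $370 = $35,705.00
Junior associate: 103.7 × $195 = $20,221.50
Paralegal: 54.4 × $160 = $8,704.00
Subtotal: $71,710.00 + $48,762.00 + $35,705.00 + $20,221.50 + $8,704.00 = $185,102.50
Travel: 16.4 × ($160 ÷ 2) = 16.4 × $80.00 = $1,312.00
Total: $185,102.50 + $1,312.00 = $186,414.50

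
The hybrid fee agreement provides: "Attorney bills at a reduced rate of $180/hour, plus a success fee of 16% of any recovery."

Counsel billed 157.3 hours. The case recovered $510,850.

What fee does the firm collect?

Hourly: 157.3 × $180 = $28,314.00
Success fee: 16% of $510,850 = $81,736.00
Total: $28,314.00 + $81,736.00 = $110,050.00

$110,050.00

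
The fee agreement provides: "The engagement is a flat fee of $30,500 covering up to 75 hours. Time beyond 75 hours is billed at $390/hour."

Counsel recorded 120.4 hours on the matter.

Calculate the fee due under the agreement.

$48,206.00

Flat fee: $30,500.00
Excess hours: 120.4 − 75 = 45.4
Overrun: 45.4 × $390 = $17,706.00
Total: $30,500.00 + $17,706.00 = $48,206.00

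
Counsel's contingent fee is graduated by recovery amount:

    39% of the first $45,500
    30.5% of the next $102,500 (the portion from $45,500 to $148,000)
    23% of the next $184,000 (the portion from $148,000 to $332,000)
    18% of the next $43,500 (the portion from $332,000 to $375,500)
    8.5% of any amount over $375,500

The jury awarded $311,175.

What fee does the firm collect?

$86,537.75

First $45,500 at 39% = $17,745.00
Next $102,500 at 30.5% = $31,262.50
Remaining $163,175 at 23% = $37,530.25
Fee: $17,745.00 + $31,262.50 + $37,530.25 = $86,537.75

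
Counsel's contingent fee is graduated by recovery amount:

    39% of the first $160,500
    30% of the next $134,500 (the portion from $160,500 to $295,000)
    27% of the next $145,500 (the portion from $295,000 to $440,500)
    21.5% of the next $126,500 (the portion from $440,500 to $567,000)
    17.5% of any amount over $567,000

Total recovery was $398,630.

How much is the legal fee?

$130,925.10

First $160,500 at 39% = $62,595.00
Next $134,500 at 30% = $40,350.00
Remaining $103,630 at 27% = $27,980.10
Fee: $62,595.00 + $40,350.00 + $27,980.10 = $130,925.10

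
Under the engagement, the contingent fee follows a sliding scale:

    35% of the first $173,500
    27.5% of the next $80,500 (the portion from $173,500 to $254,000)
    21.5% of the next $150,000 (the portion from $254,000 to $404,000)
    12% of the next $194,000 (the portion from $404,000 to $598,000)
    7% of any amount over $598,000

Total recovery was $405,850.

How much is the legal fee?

First $173,500 at 35% = $60,725.00
Next $80,500 at 27.5% = $22,137.50
Next $150,000 at 21.5% = $32,250.00
Remaining $1,850 at 12% = $222.00
Fee: $60,725.00 + $22,137.50 + $32,250.00 + $222.00 = $115,334.50

$115,334.50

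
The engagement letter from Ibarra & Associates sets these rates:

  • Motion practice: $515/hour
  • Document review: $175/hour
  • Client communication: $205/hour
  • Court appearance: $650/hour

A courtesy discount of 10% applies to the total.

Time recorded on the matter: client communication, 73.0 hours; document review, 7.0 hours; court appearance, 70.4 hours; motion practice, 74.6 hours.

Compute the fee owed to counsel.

Motion practice: 74.6 × $515 = $38,419.00
Document review: 7.0 × $175 = $1,225.00
Client communication: 73.0 × $205 = $14,965.00
Court appearance: 70.4 × $650 = $45,760.00
Subtotal: $100,369.00
Less 10% discount: −$10,036.90
Total: $100,369.00 − $10,036.90 = $90,332.10

$90,332.10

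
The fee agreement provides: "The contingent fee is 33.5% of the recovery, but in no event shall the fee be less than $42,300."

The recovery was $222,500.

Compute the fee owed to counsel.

$74,537.50

33.5% of $222,500 = $74,537.50
That exceeds the $42,300 minimum.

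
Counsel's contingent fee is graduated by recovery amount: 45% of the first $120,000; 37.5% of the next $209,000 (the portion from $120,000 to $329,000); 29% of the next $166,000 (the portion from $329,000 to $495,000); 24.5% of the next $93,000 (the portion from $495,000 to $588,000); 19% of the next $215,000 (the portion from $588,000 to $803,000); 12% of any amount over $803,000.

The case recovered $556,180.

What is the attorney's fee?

$195,504.10

First $120,000 at 45% = $54,000.00
Next $209,000 at 37.5% = $78,375.00
Next $166,000 at 29% = $48,140.00
Remaining $61,180 at 24.5% = $14,989.10
Fee: $54,000.00 + $78,375.00 + $48,140.00 + $14,989.10 = $195,504.10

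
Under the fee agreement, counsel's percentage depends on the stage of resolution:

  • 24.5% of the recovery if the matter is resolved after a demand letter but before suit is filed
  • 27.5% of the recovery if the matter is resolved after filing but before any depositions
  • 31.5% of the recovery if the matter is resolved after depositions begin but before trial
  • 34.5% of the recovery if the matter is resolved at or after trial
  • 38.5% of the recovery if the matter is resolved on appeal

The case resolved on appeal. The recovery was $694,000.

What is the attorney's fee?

The matter resolved on appeal, so the 38.5% rate applies.
$694,000 × 38.5% = $267,190.00

$267,190.00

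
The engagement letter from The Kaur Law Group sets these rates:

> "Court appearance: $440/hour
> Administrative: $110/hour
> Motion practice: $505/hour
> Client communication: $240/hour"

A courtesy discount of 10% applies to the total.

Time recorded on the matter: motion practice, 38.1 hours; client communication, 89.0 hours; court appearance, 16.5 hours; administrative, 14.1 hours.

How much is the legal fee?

$44,470.35

Court appearance: 16.5 × $440 = $7,260.00
Administrative: 14.1 × $110 = $1,551.00
Motion practice: 38.1 × $505 = $19,240.50
Client communication: 89.0 × $240 = $21,360.00
Subtotal: $49,411.50
Less 10% discount: −$4,941.15
Total: $49,411.50 − $4,941.15 = $44,470.35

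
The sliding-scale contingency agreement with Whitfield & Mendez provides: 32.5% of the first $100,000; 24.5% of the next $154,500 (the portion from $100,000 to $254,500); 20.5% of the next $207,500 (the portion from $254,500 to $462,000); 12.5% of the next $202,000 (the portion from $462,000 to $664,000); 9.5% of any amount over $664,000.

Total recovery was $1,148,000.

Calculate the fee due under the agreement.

First $100,000 at 32.5% = $32,500.00
Next $154,500 at 24.5% = $37,852.50
Next $207,500 at 20.5% = $42,537.50
Next $202,000 at 12.5% = $25,250.00
Remaining $484,000 at 9.5% = $45,980.00
Fee: $32,500.00 + $37,852.50 + $42,537.50 + $25,250.00 + $45,980.00 = $184,120.00

$184,120.00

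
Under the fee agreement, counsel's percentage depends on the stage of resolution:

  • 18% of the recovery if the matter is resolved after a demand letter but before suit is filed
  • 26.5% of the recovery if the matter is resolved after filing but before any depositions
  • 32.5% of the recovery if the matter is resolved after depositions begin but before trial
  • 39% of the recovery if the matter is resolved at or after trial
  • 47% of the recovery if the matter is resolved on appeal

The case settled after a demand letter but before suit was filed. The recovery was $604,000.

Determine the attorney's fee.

The matter settled after a demand letter but before suit was filed, so the 18% rate applies.
$604,000 × 18% = $108,720.00

$108,720.00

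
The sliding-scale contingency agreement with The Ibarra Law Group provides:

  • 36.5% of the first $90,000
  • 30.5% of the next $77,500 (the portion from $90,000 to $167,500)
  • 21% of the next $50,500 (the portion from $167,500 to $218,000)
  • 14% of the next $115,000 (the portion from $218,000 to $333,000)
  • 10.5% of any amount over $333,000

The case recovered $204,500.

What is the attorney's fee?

$64,257.50

First $90,000 at 36.5% = $32,850.00
Next $77,500 at 30.5% = $23,637.50
Remaining $37,000 at 21% = $7,770.00
Fee: $32,850.00 + $23,637.50 + $7,770.00 = $64,257.50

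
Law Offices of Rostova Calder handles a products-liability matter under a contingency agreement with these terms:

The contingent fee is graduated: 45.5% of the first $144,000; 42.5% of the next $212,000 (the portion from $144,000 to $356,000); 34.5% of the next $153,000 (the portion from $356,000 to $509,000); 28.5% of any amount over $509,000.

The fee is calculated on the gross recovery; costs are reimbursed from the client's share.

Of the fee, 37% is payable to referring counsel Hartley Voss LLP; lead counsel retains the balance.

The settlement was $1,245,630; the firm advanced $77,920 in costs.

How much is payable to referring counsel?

Fee base is the gross recovery, $1,245,630; costs are reimbursed separately.
First $144,000 at 45.5% = $65,520.00
Next $212,000 at 42.5% = $90,100.00
Next $153,000 at 34.5% = $52,785.00
Remaining $736,630 at 28.5% = $209,939.55
Fee: $65,520.00 + $90,100.00 + $52,785.00 + $209,939.55 = $418,344.55
Referral share: 37% of $418,344.55 = $154,787.48; lead counsel retains $418,344.55 − $154,787.48 = $263,557.07.

$154,787.48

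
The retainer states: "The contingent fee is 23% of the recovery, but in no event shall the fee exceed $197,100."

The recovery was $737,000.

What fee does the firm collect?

$169,510.00

23% of $737,000 = $169,510.00
That is under the $197,100 cap.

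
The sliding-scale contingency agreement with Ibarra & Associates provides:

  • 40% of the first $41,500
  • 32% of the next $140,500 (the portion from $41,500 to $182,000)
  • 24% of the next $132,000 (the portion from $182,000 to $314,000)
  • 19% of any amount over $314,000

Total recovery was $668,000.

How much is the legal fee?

First $41,500 at 40% = $16,600.00
Next $140,500 at 32% = $44,960.00
Next $132,000 at 24% = $31,680.00
Remaining $354,000 at 19% = $67,260.00
Fee: $16,600.00 + $44,960.00 + $31,680.00 + $67,260.00 = $160,500.00

$160,500.00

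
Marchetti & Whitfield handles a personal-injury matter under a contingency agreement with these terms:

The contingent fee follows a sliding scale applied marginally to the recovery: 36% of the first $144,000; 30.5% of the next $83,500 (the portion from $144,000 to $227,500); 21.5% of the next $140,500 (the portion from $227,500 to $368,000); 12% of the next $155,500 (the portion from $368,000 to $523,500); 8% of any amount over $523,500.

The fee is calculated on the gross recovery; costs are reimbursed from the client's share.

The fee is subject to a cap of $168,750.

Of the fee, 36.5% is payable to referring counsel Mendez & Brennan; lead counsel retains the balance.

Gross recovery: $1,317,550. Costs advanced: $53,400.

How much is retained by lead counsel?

$107,156.25

Fee base is the gross recovery, $1,317,550; costs are reimbursed separately.
First $144,000 at 36% = $51,840.00
Next $83,500 at 30.5% = $25,467.50
Next $140,500 at 21.5% = $30,207.50
Next $155,500 at 12% = $18,660.00
Remaining $794,050 at 8% = $63,524.00
Fee: $51,840.00 + $25,467.50 + $30,207.50 + $18,660.00 + $63,524.00 = $189,699.00
$189,699.00 exceeds the $168,750 cap, so the fee is capped at $168,750.00.
Referral share: 36.5% of $168,750.00 = $61,593.75; lead counsel retains $168,750.00 − $61,593.75 = $107,156.25.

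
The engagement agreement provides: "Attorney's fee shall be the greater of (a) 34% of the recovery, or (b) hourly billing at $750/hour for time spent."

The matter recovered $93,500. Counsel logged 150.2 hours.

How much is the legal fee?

$112,650.00

(a) 34% of $93,500 = $31,790.00
(b) 150.2 × $750 = $112,650.00
The greater is (b): $112,650.00.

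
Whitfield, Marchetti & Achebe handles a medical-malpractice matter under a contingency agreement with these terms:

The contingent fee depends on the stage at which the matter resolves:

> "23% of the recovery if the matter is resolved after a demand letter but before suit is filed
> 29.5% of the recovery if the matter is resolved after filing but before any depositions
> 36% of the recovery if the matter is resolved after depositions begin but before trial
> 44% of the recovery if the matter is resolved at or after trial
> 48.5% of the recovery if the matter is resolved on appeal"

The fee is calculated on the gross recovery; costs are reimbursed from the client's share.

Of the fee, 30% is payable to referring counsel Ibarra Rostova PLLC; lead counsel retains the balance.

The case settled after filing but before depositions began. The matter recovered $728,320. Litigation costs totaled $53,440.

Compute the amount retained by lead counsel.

Fee base is the gross recovery, $728,320; costs are reimbursed separately.
The matter settled after filing but before depositions began, so the 29.5% rate applies.
$728,320 × 29.5% = $214,854.40
Referral share: 30% of $214,854.40 = $64,456.32; lead counsel retains $214,854.40 − $64,456.32 = $150,398.08.

$150,398.08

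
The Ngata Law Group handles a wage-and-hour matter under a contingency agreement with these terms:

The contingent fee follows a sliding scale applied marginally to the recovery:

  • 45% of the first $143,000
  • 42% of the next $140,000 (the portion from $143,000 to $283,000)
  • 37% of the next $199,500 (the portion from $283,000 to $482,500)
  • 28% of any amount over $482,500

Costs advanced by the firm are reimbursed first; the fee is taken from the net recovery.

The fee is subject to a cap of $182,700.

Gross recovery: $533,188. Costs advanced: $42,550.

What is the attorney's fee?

Fee base (net of costs): $533,188 − $42,550 = $490,638
First $143,000 at 45% = $64,350.00
Next $140,000 at 42% = $58,800.00
Next $199,500 at 37% = $73,815.00
Remaining $8,138 at 28% = $2,278.64
Fee: $64,350.00 + $58,800.00 + $73,815.00 + $2,278.64 = $199,243.64
$199,243.64 exceeds the $182,700 cap, so the fee is capped at $182,700.00.

$182,700.00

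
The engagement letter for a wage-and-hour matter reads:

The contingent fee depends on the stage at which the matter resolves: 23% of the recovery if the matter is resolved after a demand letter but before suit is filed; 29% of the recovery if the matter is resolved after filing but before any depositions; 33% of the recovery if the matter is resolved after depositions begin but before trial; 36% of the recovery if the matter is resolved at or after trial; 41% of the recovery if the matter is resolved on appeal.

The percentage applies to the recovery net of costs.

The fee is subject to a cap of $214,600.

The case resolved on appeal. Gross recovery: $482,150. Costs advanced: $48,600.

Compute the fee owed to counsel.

$177,755.50

Fee base (net of costs): $482,150 − $48,600 = $433,550
The matter resolved on appeal, so the 41% rate applies.
$433,550 × 41% = $177,755.50
$177,755.50 is under the $214,600 cap.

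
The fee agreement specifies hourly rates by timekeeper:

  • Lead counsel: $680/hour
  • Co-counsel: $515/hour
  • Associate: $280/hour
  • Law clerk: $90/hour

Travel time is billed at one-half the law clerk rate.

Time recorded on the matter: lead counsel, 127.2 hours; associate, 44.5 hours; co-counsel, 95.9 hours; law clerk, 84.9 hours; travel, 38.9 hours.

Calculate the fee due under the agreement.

Lead counsel: 127.2 × $680 = $86,496.00
Co-counsel: 95.9 × $515 = $49,388.50
Associate: 44.5 × $280 = $12,460.00
Law clerk: 84.9 × $90 = $7,641.00
Subtotal: $86,496.00 + $49,388.50 + $12,460.00 + $7,641.00 = $155,985.50
Travel: 38.9 × ($90 ÷ 2) = 38.9 × $45.00 = $1,750.50
Total: $155,985.50 + $1,750.50 = $157,736.00

$157,736.00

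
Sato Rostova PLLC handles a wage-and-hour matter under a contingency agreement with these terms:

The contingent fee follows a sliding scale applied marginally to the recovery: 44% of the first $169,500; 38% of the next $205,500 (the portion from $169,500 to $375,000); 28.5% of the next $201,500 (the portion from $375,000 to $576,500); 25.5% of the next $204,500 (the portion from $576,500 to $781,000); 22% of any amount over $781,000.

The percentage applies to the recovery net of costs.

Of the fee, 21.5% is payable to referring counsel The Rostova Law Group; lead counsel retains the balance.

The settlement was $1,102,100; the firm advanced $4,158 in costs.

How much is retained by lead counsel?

$260,598.21

Fee base (net of costs): $1,102,100 − $4,158 = $1,097,942
First $169,500 at 44% = $74,580.00
Next $205,500 at 38% = $78,090.00
Next $201,500 at 28.5% = $57,427.50
Next $204,500 at 25.5% = $52,147.50
Remaining $316,942 at 22% = $69,727.24
Fee: $74,580.00 + $78,090.00 + $57,427.50 + $52,147.50 + $69,727.24 = $331,972.24
Referral share: 21.5% of $331,972.24 = $71,374.03; lead counsel retains $331,972.24 − $71,374.03 = $260,598.21.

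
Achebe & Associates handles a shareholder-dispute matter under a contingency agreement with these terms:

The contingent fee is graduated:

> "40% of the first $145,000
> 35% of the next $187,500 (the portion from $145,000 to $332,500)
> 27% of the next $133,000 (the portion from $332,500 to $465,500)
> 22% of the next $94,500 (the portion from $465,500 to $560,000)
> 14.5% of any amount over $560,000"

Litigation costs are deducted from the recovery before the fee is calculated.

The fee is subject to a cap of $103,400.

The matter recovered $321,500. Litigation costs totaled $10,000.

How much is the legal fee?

Fee base (net of costs): $321,500 − $10,000 = $311,500
First $145,000 at 40% = $58,000.00
Remaining $166,500 at 35% = $58,275.00
Fee: $58,000.00 + $58,275.00 = $116,275.00
$116,275.00 exceeds the $103,400 cap, so the fee is capped at $103,400.00.

$103,400.00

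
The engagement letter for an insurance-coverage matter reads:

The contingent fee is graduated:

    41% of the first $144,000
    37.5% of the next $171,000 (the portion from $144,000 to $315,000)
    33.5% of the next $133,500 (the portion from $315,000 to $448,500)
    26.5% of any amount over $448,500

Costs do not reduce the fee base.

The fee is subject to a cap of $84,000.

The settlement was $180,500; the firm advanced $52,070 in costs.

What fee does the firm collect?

Fee base is the gross recovery, $180,500; costs are reimbursed separately.
First $144,000 at 41% = $59,040.00
Remaining $36,500 at 37.5% = $13,687.50
Fee: $59,040.00 + $13,687.50 = $72,727.50
$72,727.50 is under the $84,000 cap.

$72,727.50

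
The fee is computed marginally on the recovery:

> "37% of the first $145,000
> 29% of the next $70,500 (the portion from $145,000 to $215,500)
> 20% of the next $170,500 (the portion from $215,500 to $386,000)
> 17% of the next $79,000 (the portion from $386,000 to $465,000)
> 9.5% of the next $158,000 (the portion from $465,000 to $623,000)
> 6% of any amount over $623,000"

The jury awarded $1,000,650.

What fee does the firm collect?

$159,294.00

First $145,000 at 37% = $53,650.00
Next $70,500 at 29% = $20,445.00
Next $170,500 at 20% = $34,100.00
Next $79,000 at 17% = $13,430.00
Next $158,000 at 9.5% = $15,010.00
Remaining $377,650 at 6% = $22,659.00
Fee: $53,650.00 + $20,445.00 + $34,100.00 + $13,430.00 + $15,010.00 + $22,659.00 = $159,294.00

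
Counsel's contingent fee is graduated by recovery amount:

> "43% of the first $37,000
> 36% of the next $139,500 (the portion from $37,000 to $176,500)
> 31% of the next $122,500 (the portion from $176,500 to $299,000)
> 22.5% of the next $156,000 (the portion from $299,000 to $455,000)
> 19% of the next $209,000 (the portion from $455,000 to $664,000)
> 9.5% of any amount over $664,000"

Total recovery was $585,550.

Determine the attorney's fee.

$164,009.50

First $37,000 at 43% = $15,910.00
Next $139,500 at 36% = $50,220.00
Next $122,500 at 31% = $37,975.00
Next $156,000 at 22.5% = $35,100.00
Remaining $130,550 at 19% = $24,804.50
Fee: $15,910.00 + $50,220.00 + $37,975.00 + $35,100.00 + $24,804.50 = $164,009.50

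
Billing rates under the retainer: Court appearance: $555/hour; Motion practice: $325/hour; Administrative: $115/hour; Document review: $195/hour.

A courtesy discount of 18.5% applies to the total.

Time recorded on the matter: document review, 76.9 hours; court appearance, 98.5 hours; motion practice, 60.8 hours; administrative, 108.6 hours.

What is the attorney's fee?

Court appearance: 98.5 × $555 = $54,667.50
Motion practice: 60.8 × $325 = $19,760.00
Administrative: 108.6 × $115 = $12,489.00
Document review: 76.9 × $195 = $14,995.50
Subtotal: $101,912.00
Less 18.5% discount: −$18,853.72
Total: $101,912.00 − $18,853.72 = $83,058.28

$83,058.28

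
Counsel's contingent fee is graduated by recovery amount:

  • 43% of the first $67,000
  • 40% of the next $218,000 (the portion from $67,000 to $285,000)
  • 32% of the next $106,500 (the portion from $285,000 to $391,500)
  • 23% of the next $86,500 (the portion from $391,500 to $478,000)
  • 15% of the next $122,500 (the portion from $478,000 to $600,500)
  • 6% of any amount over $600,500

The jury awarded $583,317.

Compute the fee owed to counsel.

First $67,000 at 43% = $28,810.00
Next $218,000 at 40% = $87,200.00
Next $106,500 at 32% = $34,080.00
Next $86,500 at 23% = $19,895.00
Remaining $105,317 at 15% = $15,797.55
Fee: $28,810.00 + $87,200.00 + $34,080.00 + $19,895.00 + $15,797.55 = $185,782.55

$185,782.55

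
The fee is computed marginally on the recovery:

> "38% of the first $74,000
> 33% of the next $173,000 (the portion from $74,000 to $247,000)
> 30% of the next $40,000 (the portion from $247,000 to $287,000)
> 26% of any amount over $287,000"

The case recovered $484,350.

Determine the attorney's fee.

First $74,000 at 38% = $28,120.00
Next $173,000 at 33% = $57,090.00
Next $40,000 at 30% = $12,000.00
Remaining $197,350 at 26% = $51,311.00
Fee: $28,120.00 + $57,090.00 + $12,000.00 + $51,311.00 = $148,521.00

$148,521.00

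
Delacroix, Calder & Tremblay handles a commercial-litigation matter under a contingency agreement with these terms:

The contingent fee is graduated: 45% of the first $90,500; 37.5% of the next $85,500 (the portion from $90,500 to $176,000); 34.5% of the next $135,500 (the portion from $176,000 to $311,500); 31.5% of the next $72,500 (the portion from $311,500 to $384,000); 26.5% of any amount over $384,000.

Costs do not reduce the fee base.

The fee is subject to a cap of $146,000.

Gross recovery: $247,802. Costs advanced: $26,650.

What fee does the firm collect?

Fee base is the gross recovery, $247,802; costs are reimbursed separately.
First $90,500 at 45% = $40,725.00
Next $85,500 at 37.5% = $32,062.50
Remaining $71,802 at 34.5% = $24,771.69
Fee: $40,725.00 + $32,062.50 + $24,771.69 = $97,559.19
$97,559.19 is under the $146,000 cap.

$97,559.19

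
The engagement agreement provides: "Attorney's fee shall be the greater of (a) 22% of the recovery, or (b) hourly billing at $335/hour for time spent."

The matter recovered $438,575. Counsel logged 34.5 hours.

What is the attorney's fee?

(a) 22% of $438,575 = $96,486.50
(b) 34.5 × $335 = $11,557.50
The greater is (a): $96,486.50.

$96,486.50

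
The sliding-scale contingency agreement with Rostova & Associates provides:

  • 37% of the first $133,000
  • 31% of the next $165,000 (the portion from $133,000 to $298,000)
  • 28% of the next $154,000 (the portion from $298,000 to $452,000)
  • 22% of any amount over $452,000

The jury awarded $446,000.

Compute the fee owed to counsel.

First $133,000 at 37% = $49,210.00
Next $165,000 at 31% = $51,150.00
Remaining $148,000 at 28% = $41,440.00
Fee: $49,210.00 + $51,150.00 + $41,440.00 = $141,800.00

$141,800.00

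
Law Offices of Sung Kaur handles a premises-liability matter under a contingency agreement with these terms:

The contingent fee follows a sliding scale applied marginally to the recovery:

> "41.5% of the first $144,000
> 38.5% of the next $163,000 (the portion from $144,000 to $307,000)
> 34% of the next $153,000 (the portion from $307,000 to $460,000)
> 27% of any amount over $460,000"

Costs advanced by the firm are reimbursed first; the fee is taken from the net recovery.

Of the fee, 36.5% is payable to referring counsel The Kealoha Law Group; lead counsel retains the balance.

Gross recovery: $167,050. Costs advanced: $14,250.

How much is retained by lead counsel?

$40,098.98

Fee base (net of costs): $167,050 − $14,250 = $152,800
First $144,000 at 41.5% = $59,760.00
Remaining $8,800 at 38.5% = $3,388.00
Fee: $59,760.00 + $3,388.00 = $63,148.00
Referral share: 36.5% of $63,148.00 = $23,049.02; lead counsel retains $63,148.00 − $23,049.02 = $40,098.98.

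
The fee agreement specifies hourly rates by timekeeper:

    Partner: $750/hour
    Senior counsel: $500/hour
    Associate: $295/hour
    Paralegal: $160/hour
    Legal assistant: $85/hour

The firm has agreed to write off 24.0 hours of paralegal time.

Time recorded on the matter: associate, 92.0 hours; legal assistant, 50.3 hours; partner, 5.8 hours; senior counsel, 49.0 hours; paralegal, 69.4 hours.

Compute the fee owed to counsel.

$67,529.50

Partner: 5.8 × $750 = $4,350.00
Senior counsel: 49.0 × $500 = $24,500.00
Associate: 92.0 × $295 = $27,140.00
Paralegal: 69.4 × $160 = $11,104.00
Legal assistant: 50.3 × $85 = $4,275.50
Subtotal: $71,369.50
Write-off: 24.0 × $160 = $3,840.00
Total: $71,369.50 − $3,840.00 = $67,529.50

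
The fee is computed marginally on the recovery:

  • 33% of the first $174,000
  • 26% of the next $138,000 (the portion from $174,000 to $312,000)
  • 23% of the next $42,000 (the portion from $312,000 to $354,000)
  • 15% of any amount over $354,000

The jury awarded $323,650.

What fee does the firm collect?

First $174,000 at 33% = $57,420.00
Next $138,000 at 26% = $35,880.00
Remaining $11,650 at 23% = $2,679.50
Fee: $57,420.00 + $35,880.00 + $2,679.50 = $95,979.50

$95,979.50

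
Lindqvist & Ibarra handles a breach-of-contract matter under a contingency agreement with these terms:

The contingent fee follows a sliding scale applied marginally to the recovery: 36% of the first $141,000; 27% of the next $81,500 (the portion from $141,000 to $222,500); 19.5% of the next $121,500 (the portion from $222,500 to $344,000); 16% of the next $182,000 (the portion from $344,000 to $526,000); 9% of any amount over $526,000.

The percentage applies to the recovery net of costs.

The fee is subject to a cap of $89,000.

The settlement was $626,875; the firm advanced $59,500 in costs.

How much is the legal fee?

$89,000.00

Fee base (net of costs): $626,875 − $59,500 = $567,375
First $141,000 at 36% = $50,760.00
Next $81,500 at 27% = $22,005.00
Next $121,500 at 19.5% = $23,692.50
Next $182,000 at 16% = $29,120.00
Remaining $41,375 at 9% = $3,723.75
Fee: $50,760.00 + $22,005.00 + $23,692.50 + $29,120.00 + $3,723.75 = $129,301.25
$129,301.25 exceeds the $89,000 cap, so the fee is capped at $89,000.00.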